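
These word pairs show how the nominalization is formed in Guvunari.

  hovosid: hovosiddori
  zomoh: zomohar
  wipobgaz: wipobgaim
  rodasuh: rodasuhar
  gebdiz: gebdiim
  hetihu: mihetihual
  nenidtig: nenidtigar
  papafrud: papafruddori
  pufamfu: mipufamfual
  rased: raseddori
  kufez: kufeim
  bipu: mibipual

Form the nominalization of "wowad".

wowaddori

"wowad" ends in -d. The stems ending in -d (papafrud → papafruddori, hovosid → hovosiddori, rased → raseddori) double the final consonant and add -ori.
The other patterns: stems ending in -z drop the final letter and add -im; stems ending in -u add mi- … -al around the stem; stems ending in -g or -h add -ar.
So wowad → wowaddori.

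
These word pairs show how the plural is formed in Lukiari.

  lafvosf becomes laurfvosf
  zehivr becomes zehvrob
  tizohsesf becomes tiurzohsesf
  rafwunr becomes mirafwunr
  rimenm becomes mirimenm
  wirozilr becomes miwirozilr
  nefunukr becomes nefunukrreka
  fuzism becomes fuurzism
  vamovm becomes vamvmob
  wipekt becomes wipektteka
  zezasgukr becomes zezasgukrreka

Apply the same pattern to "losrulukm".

fuzism and vamovm both end in -m yet inflect differently (fuurzism, vamvmob), so the final letter is not what conditions the rule; the second-to-last letter is.
"losrulukm" has second-to-last letter 'k'. The stems whose second-to-last letter is 'k' (nefunukr → nefunukrreka, zezasgukr → zezasgukrreka, wipekt → wipektteka) double the final consonant and add -eka.
So losrulukm → losrulukmmeka.

losrulukmmeka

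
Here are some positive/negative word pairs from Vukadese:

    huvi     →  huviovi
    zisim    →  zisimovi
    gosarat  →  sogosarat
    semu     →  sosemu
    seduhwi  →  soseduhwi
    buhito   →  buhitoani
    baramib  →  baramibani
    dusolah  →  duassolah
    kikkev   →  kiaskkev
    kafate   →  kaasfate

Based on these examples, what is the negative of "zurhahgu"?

"zurhahgu" begins with z-. The one such stem in the data (zisim → zisimovi) adds -ovi, so the same rule applies.
So zurhahgu → zurhahguovi.

zurhahguovi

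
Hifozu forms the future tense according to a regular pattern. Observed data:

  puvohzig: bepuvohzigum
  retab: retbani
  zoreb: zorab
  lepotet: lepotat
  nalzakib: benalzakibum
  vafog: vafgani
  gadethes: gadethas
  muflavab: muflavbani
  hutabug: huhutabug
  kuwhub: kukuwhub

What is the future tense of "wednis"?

"wednis" has last vowel 'i'. The stems whose last vowel is 'i' (nalzakib → benalzakibum, puvohzig → bepuvohzigum) add be- … -um around the stem.
The other patterns: stems whose last vowel is 'e' change the last vowel to 'a'; stems whose last vowel is 'a' or 'o' delete the last vowel and add -ani; stems whose last vowel is 'u' repeat the first consonant+vowel as a prefix.
So wednis → bewednisum.

bewednisum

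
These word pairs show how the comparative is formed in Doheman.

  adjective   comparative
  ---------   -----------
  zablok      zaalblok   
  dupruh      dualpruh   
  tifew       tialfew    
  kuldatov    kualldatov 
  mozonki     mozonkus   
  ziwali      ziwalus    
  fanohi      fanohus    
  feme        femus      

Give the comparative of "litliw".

"litliw" ends in a consonant. The stems ending in a consonant (zablok → zaalblok, dupruh → dualpruh, tifew → tialfew) insert -al- after the first vowel.
So litliw → lialtliw.

lialtliw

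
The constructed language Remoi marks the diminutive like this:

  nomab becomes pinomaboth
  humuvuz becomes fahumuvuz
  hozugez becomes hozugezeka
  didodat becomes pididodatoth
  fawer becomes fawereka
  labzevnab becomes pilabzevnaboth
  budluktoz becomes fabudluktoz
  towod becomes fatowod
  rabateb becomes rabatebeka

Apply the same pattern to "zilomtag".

"zilomtag" has last vowel 'a'. The stems whose last vowel is 'a' (labzevnab → pilabzevnaboth, didodat → pididodatoth, nomab → pinomaboth) add pi- … -oth around the stem.
The other patterns: stems whose last vowel is 'o' or 'u' add the prefix fa-; stems whose last vowel is 'e' add -eka.
So zilomtag → pizilomtagoth.

pizilomtagoth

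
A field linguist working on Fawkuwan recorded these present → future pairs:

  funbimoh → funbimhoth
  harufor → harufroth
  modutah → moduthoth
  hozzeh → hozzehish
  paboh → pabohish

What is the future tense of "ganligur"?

"ganligur" has 3 vowels. The stems with 3 vowels (funbimoh → funbimhoth, harufor → harufroth, modutah → moduthoth) delete the last vowel and add -oth.
The other pattern: stems with 2 vowels add -ish.
So ganligur → ganligroth.

ganligroth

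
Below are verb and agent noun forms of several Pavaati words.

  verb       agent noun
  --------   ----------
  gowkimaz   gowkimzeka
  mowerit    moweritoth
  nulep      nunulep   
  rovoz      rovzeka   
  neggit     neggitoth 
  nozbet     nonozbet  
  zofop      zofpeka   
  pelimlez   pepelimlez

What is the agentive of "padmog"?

mowerit and nozbet both end in -t yet inflect differently (moweritoth, nonozbet), so the final letter is not what conditions the rule; the last vowel is.
"padmog" has last vowel 'o'. The stems whose last vowel is 'o' (rovoz → rovzeka, zofop → zofpeka) delete the last vowel and add -eka.
So padmog → padmgeka.

padmgeka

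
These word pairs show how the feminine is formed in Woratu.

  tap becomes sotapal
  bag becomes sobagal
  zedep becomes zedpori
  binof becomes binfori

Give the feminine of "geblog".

tap and zedep both end in -p yet inflect differently (sotapal, zedpori), so the final letter is not what conditions the rule; the number of vowels is.
"geblog" has 2 vowels. The stems with 2 vowels (zedep → zedpori, binof → binfori) delete the last vowel and add -ori.
So geblog → geblgori.

geblgori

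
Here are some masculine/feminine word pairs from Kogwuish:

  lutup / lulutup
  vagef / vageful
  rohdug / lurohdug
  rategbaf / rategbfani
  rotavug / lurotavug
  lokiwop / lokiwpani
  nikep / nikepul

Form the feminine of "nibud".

"nibud" has last vowel 'u'. The stems whose last vowel is 'u' (lutup → lulutup, rotavug → lurotavug, rohdug → lurohdug) add the prefix lu-.
The other patterns: stems whose last vowel is 'e' add -ul; stems whose last vowel is 'a' or 'o' delete the last vowel and add -ani.
So nibud → lunibud.

lunibud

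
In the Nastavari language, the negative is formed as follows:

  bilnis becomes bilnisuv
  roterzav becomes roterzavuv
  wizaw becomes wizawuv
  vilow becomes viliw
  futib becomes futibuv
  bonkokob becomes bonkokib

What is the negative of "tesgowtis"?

tesgowtisuv

vilow and wizaw both end in -w yet inflect differently (viliw, wizawuv), so the final letter is not what conditions the rule; the last vowel is.
"tesgowtis" has last vowel 'i'. The stems whose last vowel is 'i' (bilnis → bilnisuv, futib → futibuv) add -uv.
The other pattern: stems whose last vowel is 'o' change the last vowel to 'i'.
So tesgowtis → tesgowtisuv.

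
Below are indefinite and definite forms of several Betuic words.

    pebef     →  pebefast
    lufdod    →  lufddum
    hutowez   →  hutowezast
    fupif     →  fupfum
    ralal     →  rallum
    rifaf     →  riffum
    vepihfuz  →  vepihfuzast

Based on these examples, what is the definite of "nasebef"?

nasebefast

pebef and fupif both end in -f yet inflect differently (pebefast, fupfum), so the final letter is not what conditions the rule; the last vowel is.
"nasebef" has last vowel 'e'. The stems whose last vowel is 'e' (hutowez → hutowezast, pebef → pebefast) add -ast.
So nasebef → nasebefast.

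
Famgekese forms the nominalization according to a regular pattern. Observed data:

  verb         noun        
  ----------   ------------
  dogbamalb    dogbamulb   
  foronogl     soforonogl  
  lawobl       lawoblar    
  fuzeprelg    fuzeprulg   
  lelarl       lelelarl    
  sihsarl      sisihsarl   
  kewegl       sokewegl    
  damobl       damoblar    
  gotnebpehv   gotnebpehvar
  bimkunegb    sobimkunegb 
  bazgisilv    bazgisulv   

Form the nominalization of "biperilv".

biperulv

sihsarl and kewegl both end in -l yet inflect differently (sisihsarl, sokewegl), so the final letter is not what conditions the rule; the second-to-last letter is.
"biperilv" has second-to-last letter 'l'. The stems whose second-to-last letter is 'l' (dogbamalb → dogbamulb, fuzeprelg → fuzeprulg, bazgisilv → bazgisulv) change the last vowel to 'u'.
The other patterns: stems whose second-to-last letter is 'r' repeat the first consonant+vowel as a prefix; stems whose second-to-last letter is 'g' add the prefix so-; stems whose second-to-last letter is 'b' or 'h' add -ar.
So biperilv → biperulv.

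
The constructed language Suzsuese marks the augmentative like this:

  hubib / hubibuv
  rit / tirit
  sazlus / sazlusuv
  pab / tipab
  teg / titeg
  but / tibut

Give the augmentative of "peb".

hubib and pab both end in -b yet inflect differently (hubibuv, tipab), so the final letter is not what conditions the rule; the number of vowels is.
"peb" has 1 vowel. The stems with 1 vowel (teg → titeg, rit → tirit, but → tibut) add the prefix ti-.
So peb → tipeb.

tipeb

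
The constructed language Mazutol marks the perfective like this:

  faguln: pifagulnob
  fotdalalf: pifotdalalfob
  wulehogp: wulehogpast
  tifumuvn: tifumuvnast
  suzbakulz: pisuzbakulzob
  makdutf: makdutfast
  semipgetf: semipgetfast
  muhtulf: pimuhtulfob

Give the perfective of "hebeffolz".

pihebeffolzob

muhtulf and makdutf both end in -f yet inflect differently (pimuhtulfob, makdutfast), so the final letter is not what conditions the rule; the second-to-last letter is.
"hebeffolz" has second-to-last letter 'l'. The stems whose second-to-last letter is 'l' (faguln → pifagulnob, muhtulf → pimuhtulfob, suzbakulz → pisuzbakulzob) add pi- … -ob around the stem.
The other pattern: stems whose second-to-last letter is 'g', 't' or 'v' add -ast.
So hebeffolz → pihebeffolzob.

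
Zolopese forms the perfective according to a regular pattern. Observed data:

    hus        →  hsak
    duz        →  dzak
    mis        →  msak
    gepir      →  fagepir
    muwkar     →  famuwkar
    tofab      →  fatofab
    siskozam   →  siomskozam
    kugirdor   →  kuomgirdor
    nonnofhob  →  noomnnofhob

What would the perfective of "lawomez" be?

laomwomez

gepir and kugirdor both end in -r yet inflect differently (fagepir, kuomgirdor), so the final letter is not what conditions the rule; the number of vowels is.
"lawomez" has 3 vowels. The stems with 3 vowels (siskozam → siomskozam, kugirdor → kuomgirdor, nonnofhob → noomnnofhob) insert -om- after the first vowel.
The other patterns: stems with 1 vowel delete the last vowel and add -ak; stems with 2 vowels add the prefix fa-.
So lawomez → laomwomez.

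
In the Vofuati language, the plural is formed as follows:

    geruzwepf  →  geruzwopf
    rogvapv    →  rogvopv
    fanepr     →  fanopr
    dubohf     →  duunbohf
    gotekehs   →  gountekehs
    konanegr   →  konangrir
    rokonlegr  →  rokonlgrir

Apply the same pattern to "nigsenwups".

geruzwepf and dubohf both end in -f yet inflect differently (geruzwopf, duunbohf), so the final letter is not what conditions the rule; the second-to-last letter is.
"nigsenwups" has second-to-last letter 'p'. The stems whose second-to-last letter is 'p' (geruzwepf → geruzwopf, rogvapv → rogvopv, fanepr → fanopr) change the last vowel to 'o'.
So nigsenwups → nigsenwops.

nigsenwops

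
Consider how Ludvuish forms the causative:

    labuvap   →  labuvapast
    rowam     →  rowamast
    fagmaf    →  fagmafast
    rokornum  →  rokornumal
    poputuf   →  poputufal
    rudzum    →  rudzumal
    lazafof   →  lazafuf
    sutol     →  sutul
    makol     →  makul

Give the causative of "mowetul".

mowetulal

"mowetul" has last vowel 'u'. The stems whose last vowel is 'u' (rokornum → rokornumal, poputuf → poputufal, rudzum → rudzumal) add -al.
So mowetul → mowetulal.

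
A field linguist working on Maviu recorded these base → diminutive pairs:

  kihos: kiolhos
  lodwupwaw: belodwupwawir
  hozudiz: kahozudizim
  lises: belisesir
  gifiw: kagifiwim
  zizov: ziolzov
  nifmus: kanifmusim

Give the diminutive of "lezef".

"lezef" has last vowel 'e'. The one such stem in the data (lises → belisesir) adds be- … -ir around the stem, so the same rule applies.
So lezef → belezefir.

belezefir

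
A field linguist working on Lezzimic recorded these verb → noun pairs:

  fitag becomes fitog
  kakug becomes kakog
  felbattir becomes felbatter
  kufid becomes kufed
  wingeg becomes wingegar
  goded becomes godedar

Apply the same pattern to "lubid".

lubed

fitag and wingeg both end in -g yet inflect differently (fitog, wingegar), so the final letter is not what conditions the rule; the last vowel is.
"lubid" has last vowel 'i'. The stems whose last vowel is 'i' (felbattir → felbatter, kufid → kufed) change the last vowel to 'e'.
The other patterns: stems whose last vowel is 'a' or 'u' change the last vowel to 'o'; stems whose last vowel is 'e' add -ar.
So lubid → lubed.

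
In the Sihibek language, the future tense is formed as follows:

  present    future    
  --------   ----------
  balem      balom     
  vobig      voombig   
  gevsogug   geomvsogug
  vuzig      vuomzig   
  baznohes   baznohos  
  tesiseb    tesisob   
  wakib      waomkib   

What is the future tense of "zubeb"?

zubob

tesiseb and wakib both end in -b yet inflect differently (tesisob, waomkib), so the final letter is not what conditions the rule; the last vowel is.
"zubeb" has last vowel 'e'. The stems whose last vowel is 'e' (baznohes → baznohos, balem → balom, tesiseb → tesisob) change the last vowel to 'o'.
The other pattern: stems whose last vowel is 'i' or 'u' insert -om- after the first vowel.
So zubeb → zubob.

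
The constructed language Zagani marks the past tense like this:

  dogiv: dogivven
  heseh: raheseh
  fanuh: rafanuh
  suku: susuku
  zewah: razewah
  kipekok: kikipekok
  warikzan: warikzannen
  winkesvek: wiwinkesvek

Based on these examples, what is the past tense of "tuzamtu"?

"tuzamtu" ends in -u. The one such stem in the data (suku → susuku) repeats the first consonant+vowel as a prefix (as do kipekok, winkesvek), so the same rule applies.
The other patterns: stems ending in -h add the prefix ra-; stems ending in -n or -v double the final consonant and add -en.
So tuzamtu → tutuzamtu.

tutuzamtu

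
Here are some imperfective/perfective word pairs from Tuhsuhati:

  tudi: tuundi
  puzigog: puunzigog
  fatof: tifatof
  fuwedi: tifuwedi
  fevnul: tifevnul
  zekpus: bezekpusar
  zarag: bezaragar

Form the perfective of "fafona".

tifafona

tudi and fuwedi both end in -i yet inflect differently (tuundi, tifuwedi), so the final letter is not what conditions the rule; the first letter is.
"fafona" begins with f-. The stems beginning with f- (fatof → tifatof, fuwedi → tifuwedi, fevnul → tifevnul) add the prefix ti-.
The other patterns: stems beginning with p- or t- insert -un- after the first vowel; stems beginning with z- add be- … -ar around the stem.
So fafona → tifafona.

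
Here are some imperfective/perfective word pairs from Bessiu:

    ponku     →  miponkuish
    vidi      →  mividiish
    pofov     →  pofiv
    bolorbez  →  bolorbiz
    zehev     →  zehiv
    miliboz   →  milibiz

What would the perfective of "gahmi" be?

ponku and pofov both begin with p- yet inflect differently (miponkuish, pofiv), so the first letter is not what conditions the rule; whether the stem ends in a vowel or a consonant is.
"gahmi" ends in a vowel. The stems ending in a vowel (ponku → miponkuish, vidi → mividiish) add mi- … -ish around the stem.
The other pattern: stems ending in a consonant change the last vowel to 'i'.
So gahmi → migahmiish.

migahmiish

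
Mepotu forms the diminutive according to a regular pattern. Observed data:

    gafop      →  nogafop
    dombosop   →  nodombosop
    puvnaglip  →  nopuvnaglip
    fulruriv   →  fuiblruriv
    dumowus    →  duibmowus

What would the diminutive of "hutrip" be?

nohutrip

puvnaglip and fulruriv both have last vowel 'i' yet inflect differently (nopuvnaglip, fuiblruriv), so the last vowel is not what conditions the rule; the final letter is.
"hutrip" ends in -p. The stems ending in -p (gafop → nogafop, dombosop → nodombosop, puvnaglip → nopuvnaglip) add the prefix no-.
The other pattern: stems ending in -s or -v insert -ib- after the first vowel.
So hutrip → nohutrip.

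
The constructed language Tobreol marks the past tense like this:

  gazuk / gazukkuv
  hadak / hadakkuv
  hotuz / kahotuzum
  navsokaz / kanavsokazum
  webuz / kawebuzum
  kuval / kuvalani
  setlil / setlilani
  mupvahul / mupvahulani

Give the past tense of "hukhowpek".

gazuk and hotuz both have last vowel 'u' yet inflect differently (gazukkuv, kahotuzum), so the last vowel is not what conditions the rule; the final letter is.
"hukhowpek" ends in -k. The stems ending in -k (gazuk → gazukkuv, hadak → hadakkuv) double the final consonant and add -uv.
The other patterns: stems ending in -z add ka- … -um around the stem; stems ending in -l add -ani.
So hukhowpek → hukhowpekkuv.

hukhowpekkuv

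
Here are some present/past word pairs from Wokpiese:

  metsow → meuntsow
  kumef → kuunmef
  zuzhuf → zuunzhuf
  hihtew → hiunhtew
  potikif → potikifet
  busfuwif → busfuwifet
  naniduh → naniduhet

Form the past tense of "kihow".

"kihow" has 2 vowels. The stems with 2 vowels (metsow → meuntsow, kumef → kuunmef, zuzhuf → zuunzhuf) insert -un- after the first vowel.
So kihow → kiunhow.

kiunhow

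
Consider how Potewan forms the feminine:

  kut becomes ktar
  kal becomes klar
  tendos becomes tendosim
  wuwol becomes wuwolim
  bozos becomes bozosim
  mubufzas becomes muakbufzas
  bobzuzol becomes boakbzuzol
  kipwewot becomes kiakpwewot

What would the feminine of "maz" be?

mzar

"maz" has 1 vowel. The stems with 1 vowel (kut → ktar, kal → klar) delete the last vowel and add -ar.
So maz → mzar.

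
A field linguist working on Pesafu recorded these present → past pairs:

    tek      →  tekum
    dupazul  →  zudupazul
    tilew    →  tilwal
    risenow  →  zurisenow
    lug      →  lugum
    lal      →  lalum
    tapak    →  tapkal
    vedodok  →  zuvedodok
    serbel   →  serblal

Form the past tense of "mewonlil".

lal and serbel both end in -l yet inflect differently (lalum, serblal), so the final letter is not what conditions the rule; the number of vowels is.
"mewonlil" has 3 vowels. The stems with 3 vowels (dupazul → zudupazul, vedodok → zuvedodok, risenow → zurisenow) add the prefix zu-.
So mewonlil → zumewonlil.

zumewonlil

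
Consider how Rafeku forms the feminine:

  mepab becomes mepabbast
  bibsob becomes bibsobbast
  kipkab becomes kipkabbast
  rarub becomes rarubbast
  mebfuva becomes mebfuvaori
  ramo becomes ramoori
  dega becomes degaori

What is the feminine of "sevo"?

"sevo" ends in a vowel. The stems ending in a vowel (mebfuva → mebfuvaori, ramo → ramoori, dega → degaori) add -ori.
The other pattern: stems ending in a consonant double the final consonant and add -ast.
So sevo → sevoori.

sevoori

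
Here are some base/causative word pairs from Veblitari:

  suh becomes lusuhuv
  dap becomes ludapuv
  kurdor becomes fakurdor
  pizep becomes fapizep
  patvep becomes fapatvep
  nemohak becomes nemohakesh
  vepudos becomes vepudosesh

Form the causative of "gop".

"gop" has 1 vowel. The stems with 1 vowel (suh → lusuhuv, dap → ludapuv) add lu- … -uv around the stem.
So gop → lugopuv.

lugopuv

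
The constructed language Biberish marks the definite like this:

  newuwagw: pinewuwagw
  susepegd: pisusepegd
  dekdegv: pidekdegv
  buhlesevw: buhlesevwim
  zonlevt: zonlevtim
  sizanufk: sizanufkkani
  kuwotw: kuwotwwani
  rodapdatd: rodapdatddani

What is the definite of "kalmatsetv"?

newuwagw and buhlesevw both end in -w yet inflect differently (pinewuwagw, buhlesevwim), so the final letter is not what conditions the rule; the second-to-last letter is.
"kalmatsetv" has second-to-last letter 't'. The stems whose second-to-last letter is 't' (kuwotw → kuwotwwani, rodapdatd → rodapdatddani) double the final consonant and add -ani.
The other patterns: stems whose second-to-last letter is 'g' add the prefix pi-; stems whose second-to-last letter is 'v' add -im.
So kalmatsetv → kalmatsetvvani.

kalmatsetvvani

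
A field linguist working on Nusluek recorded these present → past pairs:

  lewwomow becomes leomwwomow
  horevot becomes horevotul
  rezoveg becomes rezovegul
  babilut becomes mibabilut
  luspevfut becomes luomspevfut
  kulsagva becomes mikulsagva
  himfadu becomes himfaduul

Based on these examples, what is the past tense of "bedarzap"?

babilut and luspevfut both end in -t yet inflect differently (mibabilut, luomspevfut), so the final letter is not what conditions the rule; the first letter is.
"bedarzap" begins with b-. The one such stem in the data (babilut → mibabilut) adds the prefix mi-, so the same rule applies.
The other patterns: stems beginning with l- insert -om- after the first vowel; stems beginning with h- or r- add -ul.
So bedarzap → mibedarzap.

mibedarzap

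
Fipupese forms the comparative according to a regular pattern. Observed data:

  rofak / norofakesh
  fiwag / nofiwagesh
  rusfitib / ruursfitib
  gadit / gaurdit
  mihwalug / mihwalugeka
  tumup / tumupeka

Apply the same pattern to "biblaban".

"biblaban" has last vowel 'a'. The stems whose last vowel is 'a' (rofak → norofakesh, fiwag → nofiwagesh) add no- … -esh around the stem.
So biblaban → nobiblabanesh.

nobiblabanesh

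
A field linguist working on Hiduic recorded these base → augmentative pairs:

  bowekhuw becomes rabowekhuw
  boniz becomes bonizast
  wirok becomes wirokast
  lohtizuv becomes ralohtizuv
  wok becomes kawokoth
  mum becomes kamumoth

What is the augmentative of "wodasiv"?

rawodasiv

wok and wirok both end in -k yet inflect differently (kawokoth, wirokast), so the final letter is not what conditions the rule; the number of vowels is.
"wodasiv" has 3 vowels. The stems with 3 vowels (lohtizuv → ralohtizuv, bowekhuw → rabowekhuw) add the prefix ra-.
The other patterns: stems with 1 vowel add ka- … -oth around the stem; stems with 2 vowels add -ast.
So wodasiv → rawodasiv.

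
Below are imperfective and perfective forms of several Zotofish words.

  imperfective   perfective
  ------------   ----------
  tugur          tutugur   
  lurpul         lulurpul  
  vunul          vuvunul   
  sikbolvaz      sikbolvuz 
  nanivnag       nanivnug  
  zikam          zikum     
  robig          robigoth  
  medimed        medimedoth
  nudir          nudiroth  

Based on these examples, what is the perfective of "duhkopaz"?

nanivnag and robig both end in -g yet inflect differently (nanivnug, robigoth), so the final letter is not what conditions the rule; the last vowel is.
"duhkopaz" has last vowel 'a'. The stems whose last vowel is 'a' (sikbolvaz → sikbolvuz, nanivnag → nanivnug, zikam → zikum) change the last vowel to 'u'.
So duhkopaz → duhkopuz.

duhkopuz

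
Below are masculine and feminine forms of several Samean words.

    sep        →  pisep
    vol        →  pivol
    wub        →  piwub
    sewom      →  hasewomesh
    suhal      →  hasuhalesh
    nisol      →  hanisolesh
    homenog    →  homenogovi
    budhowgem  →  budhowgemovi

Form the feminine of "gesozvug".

"gesozvug" has 3 vowels. The stems with 3 vowels (homenog → homenogovi, budhowgem → budhowgemovi) add -ovi.
So gesozvug → gesozvugovi.

gesozvugovi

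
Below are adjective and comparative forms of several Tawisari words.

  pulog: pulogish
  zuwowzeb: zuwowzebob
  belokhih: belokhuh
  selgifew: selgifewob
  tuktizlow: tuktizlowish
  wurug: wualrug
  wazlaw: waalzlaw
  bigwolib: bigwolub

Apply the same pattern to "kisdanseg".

"kisdanseg" has last vowel 'e'. The stems whose last vowel is 'e' (selgifew → selgifewob, zuwowzeb → zuwowzebob) add -ob.
The other patterns: stems whose last vowel is 'a' or 'u' insert -al- after the first vowel; stems whose last vowel is 'o' add -ish; stems whose last vowel is 'i' change the last vowel to 'u'.
So kisdanseg → kisdansegob.

kisdansegob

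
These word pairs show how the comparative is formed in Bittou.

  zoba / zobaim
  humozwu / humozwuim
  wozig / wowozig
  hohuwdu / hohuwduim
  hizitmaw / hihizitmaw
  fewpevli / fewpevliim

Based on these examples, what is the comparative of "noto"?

notoim

"noto" ends in a vowel. The stems ending in a vowel (hohuwdu → hohuwduim, fewpevli → fewpevliim, humozwu → humozwuim) add -im.
The other pattern: stems ending in a consonant repeat the first consonant+vowel as a prefix.
So noto → notoim.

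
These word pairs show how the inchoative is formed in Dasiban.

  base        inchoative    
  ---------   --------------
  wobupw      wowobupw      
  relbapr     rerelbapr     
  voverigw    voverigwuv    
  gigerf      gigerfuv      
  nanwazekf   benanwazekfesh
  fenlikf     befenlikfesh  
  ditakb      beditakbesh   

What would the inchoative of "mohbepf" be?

wobupw and voverigw both end in -w yet inflect differently (wowobupw, voverigwuv), so the final letter is not what conditions the rule; the second-to-last letter is.
"mohbepf" has second-to-last letter 'p'. The stems whose second-to-last letter is 'p' (wobupw → wowobupw, relbapr → rerelbapr) repeat the first consonant+vowel as a prefix.
So mohbepf → momohbepf.

momohbepf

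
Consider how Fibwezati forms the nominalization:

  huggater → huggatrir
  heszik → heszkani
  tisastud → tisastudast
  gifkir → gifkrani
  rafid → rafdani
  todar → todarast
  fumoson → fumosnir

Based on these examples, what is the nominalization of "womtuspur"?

womtuspurast

todar and gifkir both end in -r yet inflect differently (todarast, gifkrani), so the final letter is not what conditions the rule; the last vowel is.
"womtuspur" has last vowel 'u'. The one such stem in the data (tisastud → tisastudast) adds -ast, so the same rule applies.
The other patterns: stems whose last vowel is 'i' delete the last vowel and add -ani; stems whose last vowel is 'e' or 'o' delete the last vowel and add -ir.
So womtuspur → womtuspurast.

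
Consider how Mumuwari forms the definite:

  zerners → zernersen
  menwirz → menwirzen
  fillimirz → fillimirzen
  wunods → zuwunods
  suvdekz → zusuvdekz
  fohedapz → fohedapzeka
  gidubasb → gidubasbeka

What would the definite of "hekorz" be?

hekorzen

zerners and wunods both end in -s yet inflect differently (zernersen, zuwunods), so the final letter is not what conditions the rule; the second-to-last letter is.
"hekorz" has second-to-last letter 'r'. The stems whose second-to-last letter is 'r' (zerners → zernersen, menwirz → menwirzen, fillimirz → fillimirzen) add -en.
The other patterns: stems whose second-to-last letter is 'd' or 'k' add the prefix zu-; stems whose second-to-last letter is 'p' or 's' add -eka.
So hekorz → hekorzen.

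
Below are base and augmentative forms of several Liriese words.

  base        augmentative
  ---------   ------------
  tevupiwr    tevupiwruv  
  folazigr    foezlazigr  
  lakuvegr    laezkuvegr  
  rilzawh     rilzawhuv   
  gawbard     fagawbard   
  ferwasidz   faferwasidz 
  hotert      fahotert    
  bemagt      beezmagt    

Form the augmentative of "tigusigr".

tiezgusigr

"tigusigr" has second-to-last letter 'g'. The stems whose second-to-last letter is 'g' (bemagt → beezmagt, lakuvegr → laezkuvegr, folazigr → foezlazigr) insert -ez- after the first vowel.
The other patterns: stems whose second-to-last letter is 'w' add -uv; stems whose second-to-last letter is 'd' or 'r' add the prefix fa-.
So tigusigr → tiezgusigr.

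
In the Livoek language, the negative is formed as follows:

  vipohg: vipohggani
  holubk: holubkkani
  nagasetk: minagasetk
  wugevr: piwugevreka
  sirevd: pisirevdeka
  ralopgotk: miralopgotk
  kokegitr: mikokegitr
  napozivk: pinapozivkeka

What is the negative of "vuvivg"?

kokegitr and wugevr both end in -r yet inflect differently (mikokegitr, piwugevreka), so the final letter is not what conditions the rule; the second-to-last letter is.
"vuvivg" has second-to-last letter 'v'. The stems whose second-to-last letter is 'v' (wugevr → piwugevreka, napozivk → pinapozivkeka, sirevd → pisirevdeka) add pi- … -eka around the stem.
So vuvivg → pivuvivgeka.

pivuvivgeka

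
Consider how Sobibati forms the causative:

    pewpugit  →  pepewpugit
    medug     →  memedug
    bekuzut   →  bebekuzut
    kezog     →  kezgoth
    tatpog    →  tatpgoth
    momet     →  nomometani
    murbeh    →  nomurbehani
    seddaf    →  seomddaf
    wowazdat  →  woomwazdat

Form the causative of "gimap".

medug and kezog both end in -g yet inflect differently (memedug, kezgoth), so the final letter is not what conditions the rule; the last vowel is.
"gimap" has last vowel 'a'. The stems whose last vowel is 'a' (seddaf → seomddaf, wowazdat → woomwazdat) insert -om- after the first vowel.
So gimap → giommap.

giommap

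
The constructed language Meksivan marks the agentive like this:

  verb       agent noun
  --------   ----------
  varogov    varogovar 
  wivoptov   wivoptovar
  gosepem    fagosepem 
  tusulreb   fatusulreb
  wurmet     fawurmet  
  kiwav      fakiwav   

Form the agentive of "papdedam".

fapapdedam

varogov and kiwav both end in -v yet inflect differently (varogovar, fakiwav), so the final letter is not what conditions the rule; the last vowel is.
"papdedam" has last vowel 'a'. The one such stem in the data (kiwav → fakiwav) adds the prefix fa-, so the same rule applies.
So papdedam → fapapdedam.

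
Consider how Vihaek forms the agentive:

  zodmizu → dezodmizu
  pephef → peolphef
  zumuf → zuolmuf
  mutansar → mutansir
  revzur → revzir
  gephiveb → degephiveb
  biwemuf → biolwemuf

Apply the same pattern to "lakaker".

biwemuf and revzur both have last vowel 'u' yet inflect differently (biolwemuf, revzir), so the last vowel is not what conditions the rule; the final letter is.
"lakaker" ends in -r. The stems ending in -r (revzur → revzir, mutansar → mutansir) change the last vowel to 'i'.
So lakaker → lakakir.

lakakir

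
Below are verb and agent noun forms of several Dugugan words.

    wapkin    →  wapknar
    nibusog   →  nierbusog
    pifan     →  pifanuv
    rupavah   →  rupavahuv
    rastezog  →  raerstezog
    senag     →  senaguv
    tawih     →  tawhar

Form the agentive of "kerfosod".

keerrfosod

senag and nibusog both end in -g yet inflect differently (senaguv, nierbusog), so the final letter is not what conditions the rule; the last vowel is.
"kerfosod" has last vowel 'o'. The stems whose last vowel is 'o' (nibusog → nierbusog, rastezog → raerstezog) insert -er- after the first vowel.
The other patterns: stems whose last vowel is 'a' add -uv; stems whose last vowel is 'i' delete the last vowel and add -ar.
So kerfosod → keerrfosod.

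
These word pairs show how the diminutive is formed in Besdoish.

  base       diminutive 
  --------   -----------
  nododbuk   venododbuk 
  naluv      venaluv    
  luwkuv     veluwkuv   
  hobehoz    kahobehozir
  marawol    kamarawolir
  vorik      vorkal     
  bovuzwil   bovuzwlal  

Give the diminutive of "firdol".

"firdol" has last vowel 'o'. The stems whose last vowel is 'o' (hobehoz → kahobehozir, marawol → kamarawolir) add ka- … -ir around the stem.
So firdol → kafirdolir.

kafirdolir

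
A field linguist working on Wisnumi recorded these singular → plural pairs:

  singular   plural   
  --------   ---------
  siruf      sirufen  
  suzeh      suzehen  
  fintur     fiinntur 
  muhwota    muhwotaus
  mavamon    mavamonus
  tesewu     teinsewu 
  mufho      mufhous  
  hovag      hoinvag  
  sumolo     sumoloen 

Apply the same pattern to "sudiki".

sudikien

mufho and sumolo both end in -o yet inflect differently (mufhous, sumoloen), so the final letter is not what conditions the rule; the first letter is.
"sudiki" begins with s-. The stems beginning with s- (sumolo → sumoloen, siruf → sirufen, suzeh → suzehen) add -en.
The other patterns: stems beginning with m- add -us; stems beginning with f-, h- or t- insert -in- after the first vowel.
So sudiki → sudikien.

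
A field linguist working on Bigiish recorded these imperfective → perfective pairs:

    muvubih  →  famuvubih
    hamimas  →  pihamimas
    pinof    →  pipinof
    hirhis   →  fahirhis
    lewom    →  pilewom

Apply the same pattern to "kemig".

"kemig" has last vowel 'i'. The stems whose last vowel is 'i' (muvubih → famuvubih, hirhis → fahirhis) add the prefix fa-.
The other pattern: stems whose last vowel is 'a' or 'o' add the prefix pi-.
So kemig → fakemig.

fakemig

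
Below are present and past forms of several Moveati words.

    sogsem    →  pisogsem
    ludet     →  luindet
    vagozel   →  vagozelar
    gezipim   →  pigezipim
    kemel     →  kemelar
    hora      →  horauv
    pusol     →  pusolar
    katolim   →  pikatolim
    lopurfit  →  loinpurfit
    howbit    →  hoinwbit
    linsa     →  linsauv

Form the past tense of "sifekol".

sogsem and kemel both have last vowel 'e' yet inflect differently (pisogsem, kemelar), so the last vowel is not what conditions the rule; the final letter is.
"sifekol" ends in -l. The stems ending in -l (pusol → pusolar, kemel → kemelar, vagozel → vagozelar) add -ar.
The other patterns: stems ending in -m add the prefix pi-; stems ending in -t insert -in- after the first vowel; stems ending in -a add -uv.
So sifekol → sifekolar.

sifekolar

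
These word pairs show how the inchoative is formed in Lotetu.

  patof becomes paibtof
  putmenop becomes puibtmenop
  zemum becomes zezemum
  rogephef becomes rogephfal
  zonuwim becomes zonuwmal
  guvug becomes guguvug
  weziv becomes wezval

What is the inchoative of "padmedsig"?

"padmedsig" has last vowel 'i'. The stems whose last vowel is 'i' (zonuwim → zonuwmal, weziv → wezval) delete the last vowel and add -al.
The other patterns: stems whose last vowel is 'o' insert -ib- after the first vowel; stems whose last vowel is 'u' repeat the first consonant+vowel as a prefix.
So padmedsig → padmedsgal.

padmedsgal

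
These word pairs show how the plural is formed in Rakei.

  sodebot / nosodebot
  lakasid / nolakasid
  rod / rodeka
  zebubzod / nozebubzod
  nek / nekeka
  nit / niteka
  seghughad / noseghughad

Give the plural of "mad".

"mad" has 1 vowel. The stems with 1 vowel (rod → rodeka, nek → nekeka, nit → niteka) add -eka.
The other pattern: stems with 3 vowels add the prefix no-.
So mad → madeka.

madeka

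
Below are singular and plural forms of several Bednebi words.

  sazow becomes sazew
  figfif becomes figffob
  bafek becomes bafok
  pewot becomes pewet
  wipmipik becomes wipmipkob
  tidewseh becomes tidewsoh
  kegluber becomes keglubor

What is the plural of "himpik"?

bafek and wipmipik both end in -k yet inflect differently (bafok, wipmipkob), so the final letter is not what conditions the rule; the last vowel is.
"himpik" has last vowel 'i'. The stems whose last vowel is 'i' (wipmipik → wipmipkob, figfif → figffob) delete the last vowel and add -ob.
So himpik → himpkob.

himpkob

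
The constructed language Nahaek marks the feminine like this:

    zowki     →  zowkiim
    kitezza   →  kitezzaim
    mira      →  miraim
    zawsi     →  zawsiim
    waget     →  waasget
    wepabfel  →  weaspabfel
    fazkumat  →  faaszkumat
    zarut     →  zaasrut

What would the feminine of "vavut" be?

vaasvut

kitezza and fazkumat both have last vowel 'a' yet inflect differently (kitezzaim, faaszkumat), so the last vowel is not what conditions the rule; whether the stem ends in a vowel or a consonant is.
"vavut" ends in a consonant. The stems ending in a consonant (waget → waasget, wepabfel → weaspabfel, fazkumat → faaszkumat) insert -as- after the first vowel.
The other pattern: stems ending in a vowel add -im.
So vavut → vaasvut.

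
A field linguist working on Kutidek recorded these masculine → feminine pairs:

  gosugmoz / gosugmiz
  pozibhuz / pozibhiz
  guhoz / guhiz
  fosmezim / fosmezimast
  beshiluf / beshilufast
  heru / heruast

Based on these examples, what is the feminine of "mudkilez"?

mudkiliz

pozibhuz and beshiluf both have last vowel 'u' yet inflect differently (pozibhiz, beshilufast), so the last vowel is not what conditions the rule; the final letter is.
"mudkilez" ends in -z. The stems ending in -z (gosugmoz → gosugmiz, pozibhuz → pozibhiz, guhoz → guhiz) change the last vowel to 'i'.
The other pattern: stems ending in -f, -m or -u add -ast.
So mudkilez → mudkiliz.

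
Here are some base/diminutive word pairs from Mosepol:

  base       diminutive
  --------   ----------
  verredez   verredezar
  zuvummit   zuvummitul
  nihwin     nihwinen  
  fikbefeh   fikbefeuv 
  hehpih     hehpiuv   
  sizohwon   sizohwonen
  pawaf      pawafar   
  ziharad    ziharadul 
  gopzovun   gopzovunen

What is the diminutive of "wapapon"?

wapaponen

fikbefeh and verredez both have last vowel 'e' yet inflect differently (fikbefeuv, verredezar), so the last vowel is not what conditions the rule; the final letter is.
"wapapon" ends in -n. The stems ending in -n (nihwin → nihwinen, gopzovun → gopzovunen, sizohwon → sizohwonen) add -en.
So wapapon → wapaponen.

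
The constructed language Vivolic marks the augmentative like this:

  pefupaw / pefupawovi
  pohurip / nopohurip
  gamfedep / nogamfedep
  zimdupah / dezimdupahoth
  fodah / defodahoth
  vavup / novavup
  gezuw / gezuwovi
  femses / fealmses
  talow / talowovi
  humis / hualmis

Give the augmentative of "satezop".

nosatezop

vavup and gezuw both have last vowel 'u' yet inflect differently (novavup, gezuwovi), so the last vowel is not what conditions the rule; the final letter is.
"satezop" ends in -p. The stems ending in -p (vavup → novavup, gamfedep → nogamfedep, pohurip → nopohurip) add the prefix no-.
So satezop → nosatezop.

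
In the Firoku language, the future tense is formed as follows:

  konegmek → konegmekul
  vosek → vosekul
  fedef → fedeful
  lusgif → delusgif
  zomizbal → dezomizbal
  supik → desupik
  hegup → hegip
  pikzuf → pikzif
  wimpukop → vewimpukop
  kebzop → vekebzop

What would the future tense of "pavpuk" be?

fedef and pikzuf both end in -f yet inflect differently (fedeful, pikzif), so the final letter is not what conditions the rule; the last vowel is.
"pavpuk" has last vowel 'u'. The stems whose last vowel is 'u' (pikzuf → pikzif, hegup → hegip) change the last vowel to 'i'.
So pavpuk → pavpik.

pavpik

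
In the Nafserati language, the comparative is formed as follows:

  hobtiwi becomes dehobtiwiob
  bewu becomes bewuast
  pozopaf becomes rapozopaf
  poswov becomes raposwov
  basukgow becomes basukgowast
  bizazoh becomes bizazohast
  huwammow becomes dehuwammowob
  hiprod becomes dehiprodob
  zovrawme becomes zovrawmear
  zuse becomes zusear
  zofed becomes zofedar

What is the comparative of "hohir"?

"hohir" begins with h-. The stems beginning with h- (huwammow → dehuwammowob, hiprod → dehiprodob, hobtiwi → dehobtiwiob) add de- … -ob around the stem.
So hohir → dehohirob.

dehohirob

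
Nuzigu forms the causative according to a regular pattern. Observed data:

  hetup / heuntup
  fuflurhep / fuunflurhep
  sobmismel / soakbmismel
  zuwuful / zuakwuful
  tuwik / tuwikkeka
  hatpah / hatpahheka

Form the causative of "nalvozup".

fuflurhep and sobmismel both have last vowel 'e' yet inflect differently (fuunflurhep, soakbmismel), so the last vowel is not what conditions the rule; the final letter is.
"nalvozup" ends in -p. The stems ending in -p (hetup → heuntup, fuflurhep → fuunflurhep) insert -un- after the first vowel.
So nalvozup → naunlvozup.

naunlvozup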